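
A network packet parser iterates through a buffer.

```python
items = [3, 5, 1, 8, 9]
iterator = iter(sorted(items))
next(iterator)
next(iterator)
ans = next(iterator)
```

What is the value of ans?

Step 1: sorted([3, 5, 1, 8, 9]) = [1, 3, 5, 8, 9].
Step 2: Create iterator and skip 2 elements.
Step 3: next() returns 5.
Therefore ans = 5.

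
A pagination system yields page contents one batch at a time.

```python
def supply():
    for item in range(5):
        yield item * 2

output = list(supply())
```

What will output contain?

Step 1: For each item in range(5), yield item * 2:
  item=0: yield 0 * 2 = 0
  item=1: yield 1 * 2 = 2
  item=2: yield 2 * 2 = 4
  item=3: yield 3 * 2 = 6
  item=4: yield 4 * 2 = 8
Therefore output = [0, 2, 4, 6, 8].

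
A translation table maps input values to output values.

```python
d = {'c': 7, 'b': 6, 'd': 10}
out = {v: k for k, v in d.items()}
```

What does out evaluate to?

Step 1: Invert dict (swap keys and values):
  'c': 7 -> 7: 'c'
  'b': 6 -> 6: 'b'
  'd': 10 -> 10: 'd'
Therefore out = {7: 'c', 6: 'b', 10: 'd'}.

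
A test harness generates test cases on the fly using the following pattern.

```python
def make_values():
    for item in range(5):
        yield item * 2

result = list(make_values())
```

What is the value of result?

Step 1: For each item in range(5), yield item * 2:
  item=0: yield 0 * 2 = 0
  item=1: yield 1 * 2 = 2
  item=2: yield 2 * 2 = 4
  item=3: yield 3 * 2 = 6
  item=4: yield 4 * 2 = 8
Therefore result = [0, 2, 4, 6, 8].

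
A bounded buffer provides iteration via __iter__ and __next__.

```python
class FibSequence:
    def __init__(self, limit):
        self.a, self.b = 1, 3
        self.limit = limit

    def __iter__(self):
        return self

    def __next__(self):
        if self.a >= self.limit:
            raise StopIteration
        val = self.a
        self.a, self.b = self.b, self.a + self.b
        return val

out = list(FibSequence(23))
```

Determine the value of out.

Step 1: Fibonacci-like sequence (a=1, b=3) until >= 23:
  Yield 1, then a,b = 3,4
  Yield 3, then a,b = 4,7
  Yield 4, then a,b = 7,11
  Yield 7, then a,b = 11,18
  Yield 11, then a,b = 18,29
  Yield 18, then a,b = 29,47
Step 2: 29 >= 23, stop.
Therefore out = [1, 3, 4, 7, 11, 18].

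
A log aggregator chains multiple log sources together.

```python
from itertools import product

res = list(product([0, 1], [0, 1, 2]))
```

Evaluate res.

Step 1: product([0, 1], [0, 1, 2]) gives all pairs:
  (0, 0)
  (0, 1)
  (0, 2)
  (1, 0)
  (1, 1)
  (1, 2)
Therefore res = [(0, 0), (0, 1), (0, 2), (1, 0), (1, 1), (1, 2)].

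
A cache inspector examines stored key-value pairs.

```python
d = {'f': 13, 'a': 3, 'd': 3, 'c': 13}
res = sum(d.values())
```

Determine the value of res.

Step 1: d.values() = [13, 3, 3, 13].
Step 2: sum = 32.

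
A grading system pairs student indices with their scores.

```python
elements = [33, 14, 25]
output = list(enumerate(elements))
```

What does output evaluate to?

Step 1: enumerate pairs each element with its index:
  (0, 33)
  (1, 14)
  (2, 25)
Therefore output = [(0, 33), (1, 14), (2, 25)].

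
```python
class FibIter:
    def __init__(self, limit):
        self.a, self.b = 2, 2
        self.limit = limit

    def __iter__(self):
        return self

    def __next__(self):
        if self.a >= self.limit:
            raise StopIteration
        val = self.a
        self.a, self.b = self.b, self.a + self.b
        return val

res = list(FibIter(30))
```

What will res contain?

Step 1: Fibonacci-like sequence (a=2, b=2) until >= 30:
  Yield 2, then a,b = 2,4
  Yield 2, then a,b = 4,6
  Yield 4, then a,b = 6,10
  Yield 6, then a,b = 10,16
  Yield 10, then a,b = 16,26
  Yield 16, then a,b = 26,42
  Yield 26, then a,b = 42,68
Step 2: 42 >= 30, stop.
Therefore res = [2, 2, 4, 6, 10, 16, 26].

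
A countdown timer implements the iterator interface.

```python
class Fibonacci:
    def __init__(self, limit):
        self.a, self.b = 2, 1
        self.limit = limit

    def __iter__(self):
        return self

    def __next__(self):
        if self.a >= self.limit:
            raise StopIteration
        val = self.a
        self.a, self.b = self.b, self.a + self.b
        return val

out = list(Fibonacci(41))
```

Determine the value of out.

Step 1: Fibonacci-like sequence (a=2, b=1) until >= 41:
  Yield 2, then a,b = 1,3
  Yield 1, then a,b = 3,4
  Yield 3, then a,b = 4,7
  Yield 4, then a,b = 7,11
  Yield 7, then a,b = 11,18
  Yield 11, then a,b = 18,29
  Yield 18, then a,b = 29,47
  Yield 29, then a,b = 47,76
Step 2: 47 >= 41, stop.
Therefore out = [2, 1, 3, 4, 7, 11, 18, 29].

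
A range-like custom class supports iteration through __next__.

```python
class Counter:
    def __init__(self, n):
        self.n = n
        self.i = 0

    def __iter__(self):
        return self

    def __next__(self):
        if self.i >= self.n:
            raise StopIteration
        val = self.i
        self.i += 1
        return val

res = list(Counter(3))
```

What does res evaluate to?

Step 1: Counter(3) creates an iterator counting 0 to 2.
Step 2: list() consumes all values: [0, 1, 2].
Therefore res = [0, 1, 2].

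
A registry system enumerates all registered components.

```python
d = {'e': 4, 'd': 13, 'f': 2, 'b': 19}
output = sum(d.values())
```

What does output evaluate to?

Step 1: d.values() = [4, 13, 2, 19].
Step 2: sum = 38.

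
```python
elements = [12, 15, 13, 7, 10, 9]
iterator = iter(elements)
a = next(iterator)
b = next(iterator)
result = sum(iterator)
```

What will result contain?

Step 1: Create iterator over [12, 15, 13, 7, 10, 9].
Step 2: a = next() = 12, b = next() = 15.
Step 3: sum() of remaining [13, 7, 10, 9] = 39.
Therefore result = 39.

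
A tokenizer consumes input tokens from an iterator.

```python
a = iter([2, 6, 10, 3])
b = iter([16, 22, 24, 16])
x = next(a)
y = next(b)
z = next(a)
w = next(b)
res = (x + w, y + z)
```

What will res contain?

Step 1: a iterates [2, 6, 10, 3], b iterates [16, 22, 24, 16].
Step 2: x = next(a) = 2, y = next(b) = 16.
Step 3: z = next(a) = 6, w = next(b) = 22.
Step 4: res = (2 + 22, 16 + 6) = (24, 22).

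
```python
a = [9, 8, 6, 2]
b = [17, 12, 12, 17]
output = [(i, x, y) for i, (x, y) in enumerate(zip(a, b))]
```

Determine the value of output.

Step 1: enumerate(zip(a, b)) gives index with paired elements:
  i=0: (9, 17)
  i=1: (8, 12)
  i=2: (6, 12)
  i=3: (2, 17)
Therefore output = [(0, 9, 17), (1, 8, 12), (2, 6, 12), (3, 2, 17)].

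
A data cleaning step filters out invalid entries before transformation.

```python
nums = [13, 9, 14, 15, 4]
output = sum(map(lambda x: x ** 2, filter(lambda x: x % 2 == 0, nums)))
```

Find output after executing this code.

Step 1: Filter even numbers from [13, 9, 14, 15, 4]: [14, 4]
Step 2: Square each: [196, 16]
Step 3: Sum = 212.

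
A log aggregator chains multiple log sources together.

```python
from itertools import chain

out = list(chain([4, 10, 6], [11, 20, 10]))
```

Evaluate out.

Step 1: chain() concatenates iterables: [4, 10, 6] + [11, 20, 10].
Therefore out = [4, 10, 6, 11, 20, 10].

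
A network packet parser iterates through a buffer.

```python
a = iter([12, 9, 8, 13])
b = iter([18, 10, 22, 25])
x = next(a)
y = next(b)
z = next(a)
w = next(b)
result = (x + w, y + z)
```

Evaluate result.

Step 1: a iterates [12, 9, 8, 13], b iterates [18, 10, 22, 25].
Step 2: x = next(a) = 12, y = next(b) = 18.
Step 3: z = next(a) = 9, w = next(b) = 10.
Step 4: result = (12 + 10, 18 + 9) = (22, 27).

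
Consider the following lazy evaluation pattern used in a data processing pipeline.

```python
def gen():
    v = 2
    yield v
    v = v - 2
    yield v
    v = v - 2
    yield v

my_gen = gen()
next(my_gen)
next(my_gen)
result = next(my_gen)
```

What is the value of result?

Step 1: Trace through generator execution:
  Yield 1: v starts at 2, yield 2
  Yield 2: v = 2 - 2 = 0, yield 0
  Yield 3: v = 0 - 2 = -2, yield -2
Step 2: First next() gets 2, second next() gets the second value, third next() yields -2.
Therefore result = -2.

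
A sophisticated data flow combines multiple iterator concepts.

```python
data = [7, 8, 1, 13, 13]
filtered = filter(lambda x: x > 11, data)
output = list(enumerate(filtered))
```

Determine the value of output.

Step 1: Filter [7, 8, 1, 13, 13] for > 11: [13, 13].
Step 2: enumerate re-indexes from 0: [(0, 13), (1, 13)].
Therefore output = [(0, 13), (1, 13)].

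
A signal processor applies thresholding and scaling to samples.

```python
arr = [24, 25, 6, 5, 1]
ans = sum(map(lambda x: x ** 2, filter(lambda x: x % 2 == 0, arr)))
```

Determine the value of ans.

Step 1: Filter even numbers from [24, 25, 6, 5, 1]: [24, 6]
Step 2: Square each: [576, 36]
Step 3: Sum = 612.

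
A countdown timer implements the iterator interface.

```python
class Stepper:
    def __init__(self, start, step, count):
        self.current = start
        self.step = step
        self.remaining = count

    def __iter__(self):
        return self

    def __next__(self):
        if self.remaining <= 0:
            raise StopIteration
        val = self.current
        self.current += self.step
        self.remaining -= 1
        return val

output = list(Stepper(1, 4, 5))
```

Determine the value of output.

Step 1: Stepper starts at 1, increments by 4, for 5 steps:
  Yield 1, then current += 4
  Yield 5, then current += 4
  Yield 9, then current += 4
  Yield 13, then current += 4
  Yield 17, then current += 4
Therefore output = [1, 5, 9, 13, 17].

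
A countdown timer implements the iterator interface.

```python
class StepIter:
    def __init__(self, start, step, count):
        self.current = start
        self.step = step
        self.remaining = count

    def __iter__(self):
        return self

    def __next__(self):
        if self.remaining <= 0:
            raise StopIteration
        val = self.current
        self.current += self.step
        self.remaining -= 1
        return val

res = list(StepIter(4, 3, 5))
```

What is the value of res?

Step 1: StepIter starts at 4, increments by 3, for 5 steps:
  Yield 4, then current += 3
  Yield 7, then current += 3
  Yield 10, then current += 3
  Yield 13, then current += 3
  Yield 16, then current += 3
Therefore res = [4, 7, 10, 13, 16].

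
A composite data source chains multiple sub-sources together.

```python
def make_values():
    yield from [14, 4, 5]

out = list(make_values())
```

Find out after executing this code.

Step 1: yield from delegates to the iterable, yielding each element.
Step 2: Collected values: [14, 4, 5].
Therefore out = [14, 4, 5].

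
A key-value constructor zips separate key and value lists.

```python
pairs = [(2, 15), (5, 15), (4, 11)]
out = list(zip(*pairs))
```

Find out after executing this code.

Step 1: zip(*pairs) transposes: unzips [(2, 15), (5, 15), (4, 11)] into separate sequences.
Step 2: First elements: (2, 5, 4), second elements: (15, 15, 11).
Therefore out = [(2, 5, 4), (15, 15, 11)].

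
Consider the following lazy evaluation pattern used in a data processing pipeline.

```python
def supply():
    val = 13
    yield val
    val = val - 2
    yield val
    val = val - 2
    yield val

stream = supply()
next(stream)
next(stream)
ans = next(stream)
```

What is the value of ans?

Step 1: Trace through generator execution:
  Yield 1: val starts at 13, yield 13
  Yield 2: val = 13 - 2 = 11, yield 11
  Yield 3: val = 11 - 2 = 9, yield 9
Step 2: First next() gets 13, second next() gets the second value, third next() yields 9.
Therefore ans = 9.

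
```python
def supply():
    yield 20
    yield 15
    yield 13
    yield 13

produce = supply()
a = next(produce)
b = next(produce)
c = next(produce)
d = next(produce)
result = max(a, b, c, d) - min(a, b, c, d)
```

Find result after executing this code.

Step 1: Create generator and consume all values:
  a = next(produce) = 20
  b = next(produce) = 15
  c = next(produce) = 13
  d = next(produce) = 13
Step 2: max = 20, min = 13, result = 20 - 13 = 7.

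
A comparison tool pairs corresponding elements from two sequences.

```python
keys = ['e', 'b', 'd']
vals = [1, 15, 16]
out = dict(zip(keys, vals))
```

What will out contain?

Step 1: zip pairs keys with values:
  'e' -> 1
  'b' -> 15
  'd' -> 16
Therefore out = {'e': 1, 'b': 15, 'd': 16}.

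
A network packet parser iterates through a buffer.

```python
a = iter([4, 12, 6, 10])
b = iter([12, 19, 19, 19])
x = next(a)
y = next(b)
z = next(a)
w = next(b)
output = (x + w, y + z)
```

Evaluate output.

Step 1: a iterates [4, 12, 6, 10], b iterates [12, 19, 19, 19].
Step 2: x = next(a) = 4, y = next(b) = 12.
Step 3: z = next(a) = 12, w = next(b) = 19.
Step 4: output = (4 + 19, 12 + 12) = (23, 24).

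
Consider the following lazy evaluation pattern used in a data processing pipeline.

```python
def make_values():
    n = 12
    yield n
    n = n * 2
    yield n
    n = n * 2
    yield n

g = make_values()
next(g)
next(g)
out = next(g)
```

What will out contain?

Step 1: Trace through generator execution:
  Yield 1: n starts at 12, yield 12
  Yield 2: n = 12 * 2 = 24, yield 24
  Yield 3: n = 24 * 2 = 48, yield 48
Step 2: First next() gets 12, second next() gets the second value, third next() yields 48.
Therefore out = 48.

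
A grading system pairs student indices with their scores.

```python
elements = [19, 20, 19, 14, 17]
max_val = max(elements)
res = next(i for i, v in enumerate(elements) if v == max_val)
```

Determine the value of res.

Step 1: max([19, 20, 19, 14, 17]) = 20.
Step 2: Find first index where value == 20:
  Index 0: 19 != 20
  Index 1: 20 == 20, found!
Therefore res = 1.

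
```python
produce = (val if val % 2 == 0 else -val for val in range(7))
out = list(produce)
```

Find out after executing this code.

Step 1: For each val in range(7), yield val if even, else -val:
  val=0: even, yield 0
  val=1: odd, yield -1
  val=2: even, yield 2
  val=3: odd, yield -3
  val=4: even, yield 4
  val=5: odd, yield -5
  val=6: even, yield 6
Therefore out = [0, -1, 2, -3, 4, -5, 6].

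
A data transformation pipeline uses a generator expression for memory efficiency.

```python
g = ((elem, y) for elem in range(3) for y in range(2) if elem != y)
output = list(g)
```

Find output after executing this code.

Step 1: Nested generator over range(3) x range(2) where elem != y:
  (0, 0): excluded (elem == y)
  (0, 1): included
  (1, 0): included
  (1, 1): excluded (elem == y)
  (2, 0): included
  (2, 1): included
Therefore output = [(0, 1), (1, 0), (2, 0), (2, 1)].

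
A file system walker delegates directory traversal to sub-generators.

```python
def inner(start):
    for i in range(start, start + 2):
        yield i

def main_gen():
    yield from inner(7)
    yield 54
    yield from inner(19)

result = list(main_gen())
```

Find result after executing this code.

Step 1: main_gen() delegates to inner(7):
  yield 7
  yield 8
Step 2: yield 54
Step 3: Delegates to inner(19):
  yield 19
  yield 20
Therefore result = [7, 8, 54, 19, 20].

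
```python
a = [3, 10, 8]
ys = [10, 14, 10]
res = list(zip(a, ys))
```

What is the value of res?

Step 1: zip pairs elements at same index:
  Index 0: (3, 10)
  Index 1: (10, 14)
  Index 2: (8, 10)
Therefore res = [(3, 10), (10, 14), (8, 10)].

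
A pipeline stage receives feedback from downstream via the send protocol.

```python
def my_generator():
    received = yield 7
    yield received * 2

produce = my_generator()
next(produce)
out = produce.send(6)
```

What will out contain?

Step 1: next(produce) advances to first yield, producing 7.
Step 2: send(6) resumes, received = 6.
Step 3: yield received * 2 = 6 * 2 = 12.
Therefore out = 12.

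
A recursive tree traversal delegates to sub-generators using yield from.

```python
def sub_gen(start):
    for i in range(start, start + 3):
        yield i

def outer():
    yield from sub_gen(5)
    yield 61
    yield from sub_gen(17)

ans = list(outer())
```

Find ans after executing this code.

Step 1: outer() delegates to sub_gen(5):
  yield 5
  yield 6
  yield 7
Step 2: yield 61
Step 3: Delegates to sub_gen(17):
  yield 17
  yield 18
  yield 19
Therefore ans = [5, 6, 7, 61, 17, 18, 19].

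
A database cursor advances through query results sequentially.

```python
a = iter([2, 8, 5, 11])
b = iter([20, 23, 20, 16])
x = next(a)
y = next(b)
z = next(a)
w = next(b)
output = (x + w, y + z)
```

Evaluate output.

Step 1: a iterates [2, 8, 5, 11], b iterates [20, 23, 20, 16].
Step 2: x = next(a) = 2, y = next(b) = 20.
Step 3: z = next(a) = 8, w = next(b) = 23.
Step 4: output = (2 + 23, 20 + 8) = (25, 28).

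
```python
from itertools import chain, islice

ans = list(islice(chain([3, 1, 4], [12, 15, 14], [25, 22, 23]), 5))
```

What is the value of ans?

Step 1: chain([3, 1, 4], [12, 15, 14], [25, 22, 23]) = [3, 1, 4, 12, 15, 14, 25, 22, 23].
Step 2: islice takes first 5 elements: [3, 1, 4, 12, 15].
Therefore ans = [3, 1, 4, 12, 15].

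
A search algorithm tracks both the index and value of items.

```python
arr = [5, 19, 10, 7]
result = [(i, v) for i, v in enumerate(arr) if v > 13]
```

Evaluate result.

Step 1: Filter enumerate([5, 19, 10, 7]) keeping v > 13:
  (0, 5): 5 <= 13, excluded
  (1, 19): 19 > 13, included
  (2, 10): 10 <= 13, excluded
  (3, 7): 7 <= 13, excluded
Therefore result = [(1, 19)].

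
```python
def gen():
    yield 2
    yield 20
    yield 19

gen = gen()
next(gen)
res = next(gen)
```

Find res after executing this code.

Step 1: gen() creates a generator.
Step 2: next(gen) yields 2 (consumed and discarded).
Step 3: next(gen) yields 20, assigned to res.
Therefore res = 20.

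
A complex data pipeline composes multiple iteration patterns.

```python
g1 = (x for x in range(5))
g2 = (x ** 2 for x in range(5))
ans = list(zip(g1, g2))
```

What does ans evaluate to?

Step 1: g1 produces [0, 1, 2, 3, 4].
Step 2: g2 produces [0, 1, 4, 9, 16].
Step 3: zip pairs them: [(0, 0), (1, 1), (2, 4), (3, 9), (4, 16)].
Therefore ans = [(0, 0), (1, 1), (2, 4), (3, 9), (4, 16)].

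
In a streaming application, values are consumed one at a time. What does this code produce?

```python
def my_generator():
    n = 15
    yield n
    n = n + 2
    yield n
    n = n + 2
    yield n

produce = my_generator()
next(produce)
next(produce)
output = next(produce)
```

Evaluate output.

Step 1: Trace through generator execution:
  Yield 1: n starts at 15, yield 15
  Yield 2: n = 15 + 2 = 17, yield 17
  Yield 3: n = 17 + 2 = 19, yield 19
Step 2: First next() gets 15, second next() gets the second value, third next() yields 19.
Therefore output = 19.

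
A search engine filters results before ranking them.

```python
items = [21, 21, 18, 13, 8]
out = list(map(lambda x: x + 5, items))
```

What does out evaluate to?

Step 1: Apply lambda x: x + 5 to each element:
  21 -> 26
  21 -> 26
  18 -> 23
  13 -> 18
  8 -> 13
Therefore out = [26, 26, 23, 18, 13].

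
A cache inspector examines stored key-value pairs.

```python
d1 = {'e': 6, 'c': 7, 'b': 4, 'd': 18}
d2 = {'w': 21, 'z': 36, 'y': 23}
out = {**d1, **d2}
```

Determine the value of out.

Step 1: Merge d1 and d2 (d2 values override on key conflicts).
Step 2: d1 has keys ['e', 'c', 'b', 'd'], d2 has keys ['w', 'z', 'y'].
Therefore out = {'e': 6, 'c': 7, 'b': 4, 'd': 18, 'w': 21, 'z': 36, 'y': 23}.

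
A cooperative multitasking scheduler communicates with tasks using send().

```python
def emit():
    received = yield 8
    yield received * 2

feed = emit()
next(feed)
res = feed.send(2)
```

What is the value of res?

Step 1: next(feed) advances to first yield, producing 8.
Step 2: send(2) resumes, received = 2.
Step 3: yield received * 2 = 2 * 2 = 4.
Therefore res = 4.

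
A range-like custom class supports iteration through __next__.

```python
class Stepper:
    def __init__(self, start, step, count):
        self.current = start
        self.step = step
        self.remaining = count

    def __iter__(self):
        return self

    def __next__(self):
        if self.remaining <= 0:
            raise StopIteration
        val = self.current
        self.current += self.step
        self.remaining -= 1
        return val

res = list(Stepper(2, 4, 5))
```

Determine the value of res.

Step 1: Stepper starts at 2, increments by 4, for 5 steps:
  Yield 2, then current += 4
  Yield 6, then current += 4
  Yield 10, then current += 4
  Yield 14, then current += 4
  Yield 18, then current += 4
Therefore res = [2, 6, 10, 14, 18].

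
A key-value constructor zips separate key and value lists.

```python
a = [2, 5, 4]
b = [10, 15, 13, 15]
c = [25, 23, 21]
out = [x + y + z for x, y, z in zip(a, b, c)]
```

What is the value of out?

Step 1: zip three lists (truncates to shortest, len=3):
  2 + 10 + 25 = 37
  5 + 15 + 23 = 43
  4 + 13 + 21 = 38
Therefore out = [37, 43, 38].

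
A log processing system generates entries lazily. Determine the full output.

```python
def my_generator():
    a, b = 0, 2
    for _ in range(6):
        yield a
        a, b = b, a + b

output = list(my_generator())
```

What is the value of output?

Step 1: Fibonacci-like sequence starting with a=0, b=2:
  Iteration 1: yield a=0, then a,b = 2,2
  Iteration 2: yield a=2, then a,b = 2,4
  Iteration 3: yield a=2, then a,b = 4,6
  Iteration 4: yield a=4, then a,b = 6,10
  Iteration 5: yield a=6, then a,b = 10,16
  Iteration 6: yield a=10, then a,b = 16,26
Therefore output = [0, 2, 2, 4, 6, 10].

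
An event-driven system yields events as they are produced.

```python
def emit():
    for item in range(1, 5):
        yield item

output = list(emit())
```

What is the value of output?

Step 1: The generator yields each value from range(1, 5).
Step 2: list() consumes all yields: [1, 2, 3, 4].
Therefore output = [1, 2, 3, 4].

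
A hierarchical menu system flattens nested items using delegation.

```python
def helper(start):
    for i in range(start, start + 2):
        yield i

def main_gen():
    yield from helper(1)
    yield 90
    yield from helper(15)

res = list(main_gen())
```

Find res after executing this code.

Step 1: main_gen() delegates to helper(1):
  yield 1
  yield 2
Step 2: yield 90
Step 3: Delegates to helper(15):
  yield 15
  yield 16
Therefore res = [1, 2, 90, 15, 16].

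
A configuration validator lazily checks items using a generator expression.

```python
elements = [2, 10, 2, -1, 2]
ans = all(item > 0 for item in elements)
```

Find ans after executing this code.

Step 1: Check item > 0 for each element in [2, 10, 2, -1, 2]:
  2 > 0: True
  10 > 0: True
  2 > 0: True
  -1 > 0: False
  2 > 0: True
Step 2: all() returns False.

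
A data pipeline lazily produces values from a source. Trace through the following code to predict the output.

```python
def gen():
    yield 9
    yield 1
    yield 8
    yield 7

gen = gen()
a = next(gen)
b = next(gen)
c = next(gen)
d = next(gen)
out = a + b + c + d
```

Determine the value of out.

Step 1: Create generator and consume all values:
  a = next(gen) = 9
  b = next(gen) = 1
  c = next(gen) = 8
  d = next(gen) = 7
Step 2: out = 9 + 1 + 8 + 7 = 25.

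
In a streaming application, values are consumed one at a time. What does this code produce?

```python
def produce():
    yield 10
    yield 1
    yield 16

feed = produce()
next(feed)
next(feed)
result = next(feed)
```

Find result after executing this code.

Step 1: produce() creates a generator.
Step 2: next(feed) yields 10 (consumed and discarded).
Step 3: next(feed) yields 1 (consumed and discarded).
Step 4: next(feed) yields 16, assigned to result.
Therefore result = 16.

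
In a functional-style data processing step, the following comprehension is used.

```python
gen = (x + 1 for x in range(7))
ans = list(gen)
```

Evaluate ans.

Step 1: For each x in range(7), compute x+1:
  x=0: 0+1 = 1
  x=1: 1+1 = 2
  x=2: 2+1 = 3
  x=3: 3+1 = 4
  x=4: 4+1 = 5
  x=5: 5+1 = 6
  x=6: 6+1 = 7
Therefore ans = [1, 2, 3, 4, 5, 6, 7].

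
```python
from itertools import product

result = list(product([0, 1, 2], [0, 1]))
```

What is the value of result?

Step 1: product([0, 1, 2], [0, 1]) gives all pairs:
  (0, 0)
  (0, 1)
  (1, 0)
  (1, 1)
  (2, 0)
  (2, 1)
Therefore result = [(0, 0), (0, 1), (1, 0), (1, 1), (2, 0), (2, 1)].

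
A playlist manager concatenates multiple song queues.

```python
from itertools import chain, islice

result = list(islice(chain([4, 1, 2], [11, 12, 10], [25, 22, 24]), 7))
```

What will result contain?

Step 1: chain([4, 1, 2], [11, 12, 10], [25, 22, 24]) = [4, 1, 2, 11, 12, 10, 25, 22, 24].
Step 2: islice takes first 7 elements: [4, 1, 2, 11, 12, 10, 25].
Therefore result = [4, 1, 2, 11, 12, 10, 25].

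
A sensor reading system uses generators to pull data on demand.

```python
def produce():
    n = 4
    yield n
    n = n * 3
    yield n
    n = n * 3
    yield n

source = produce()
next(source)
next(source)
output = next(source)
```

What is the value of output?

Step 1: Trace through generator execution:
  Yield 1: n starts at 4, yield 4
  Yield 2: n = 4 * 3 = 12, yield 12
  Yield 3: n = 12 * 3 = 36, yield 36
Step 2: First next() gets 4, second next() gets the second value, third next() yields 36.
Therefore output = 36.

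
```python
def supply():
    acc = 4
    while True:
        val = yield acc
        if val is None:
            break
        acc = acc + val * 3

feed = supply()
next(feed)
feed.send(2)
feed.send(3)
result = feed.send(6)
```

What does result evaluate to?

Step 1: next() -> yield acc=4.
Step 2: send(2) -> val=2, acc = 4 + 2*3 = 10, yield 10.
Step 3: send(3) -> val=3, acc = 10 + 3*3 = 19, yield 19.
Step 4: send(6) -> val=6, acc = 19 + 6*3 = 37, yield 37.
Therefore result = 37.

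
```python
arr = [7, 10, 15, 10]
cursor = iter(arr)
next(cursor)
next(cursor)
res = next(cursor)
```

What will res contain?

Step 1: Create iterator over [7, 10, 15, 10].
Step 2: next() consumes 7.
Step 3: next() consumes 10.
Step 4: next() returns 15.
Therefore res = 15.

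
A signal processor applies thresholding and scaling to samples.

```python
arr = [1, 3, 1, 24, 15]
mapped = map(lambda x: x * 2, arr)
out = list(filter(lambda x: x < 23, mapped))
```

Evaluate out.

Step 1: Map x * 2:
  1 -> 2
  3 -> 6
  1 -> 2
  24 -> 48
  15 -> 30
Step 2: Filter for < 23:
  2: kept
  6: kept
  2: kept
  48: removed
  30: removed
Therefore out = [2, 6, 2].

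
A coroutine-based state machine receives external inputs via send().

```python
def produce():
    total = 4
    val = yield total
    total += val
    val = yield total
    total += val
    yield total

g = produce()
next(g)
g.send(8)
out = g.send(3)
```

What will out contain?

Step 1: next() -> yield total=4.
Step 2: send(8) -> val=8, total = 4+8 = 12, yield 12.
Step 3: send(3) -> val=3, total = 12+3 = 15, yield 15.
Therefore out = 15.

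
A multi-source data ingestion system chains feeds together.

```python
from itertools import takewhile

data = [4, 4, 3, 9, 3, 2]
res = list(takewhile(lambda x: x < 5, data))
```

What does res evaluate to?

Step 1: takewhile stops at first element >= 5:
  4 < 5: take
  4 < 5: take
  3 < 5: take
  9 >= 5: stop
Therefore res = [4, 4, 3].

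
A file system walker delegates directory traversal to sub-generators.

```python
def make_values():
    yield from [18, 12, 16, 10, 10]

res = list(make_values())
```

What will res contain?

Step 1: yield from delegates to the iterable, yielding each element.
Step 2: Collected values: [18, 12, 16, 10, 10].
Therefore res = [18, 12, 16, 10, 10].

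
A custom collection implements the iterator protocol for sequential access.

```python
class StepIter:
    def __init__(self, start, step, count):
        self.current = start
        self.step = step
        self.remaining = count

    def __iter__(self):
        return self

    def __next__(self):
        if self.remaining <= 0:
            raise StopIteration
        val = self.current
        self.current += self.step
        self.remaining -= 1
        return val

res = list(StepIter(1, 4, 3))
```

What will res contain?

Step 1: StepIter starts at 1, increments by 4, for 3 steps:
  Yield 1, then current += 4
  Yield 5, then current += 4
  Yield 9, then current += 4
Therefore res = [1, 5, 9].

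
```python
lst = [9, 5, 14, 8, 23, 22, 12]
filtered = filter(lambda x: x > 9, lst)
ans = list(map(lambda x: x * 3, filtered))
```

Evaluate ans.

Step 1: Filter lst for elements > 9:
  9: removed
  5: removed
  14: kept
  8: removed
  23: kept
  22: kept
  12: kept
Step 2: Map x * 3 on filtered [14, 23, 22, 12]:
  14 -> 42
  23 -> 69
  22 -> 66
  12 -> 36
Therefore ans = [42, 69, 66, 36].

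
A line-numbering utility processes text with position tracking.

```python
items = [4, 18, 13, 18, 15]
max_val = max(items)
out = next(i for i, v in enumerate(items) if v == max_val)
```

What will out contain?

Step 1: max([4, 18, 13, 18, 15]) = 18.
Step 2: Find first index where value == 18:
  Index 0: 4 != 18
  Index 1: 18 == 18, found!
Therefore out = 1.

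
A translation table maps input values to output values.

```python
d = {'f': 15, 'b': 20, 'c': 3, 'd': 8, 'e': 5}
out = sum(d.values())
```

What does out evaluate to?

Step 1: d.values() = [15, 20, 3, 8, 5].
Step 2: sum = 51.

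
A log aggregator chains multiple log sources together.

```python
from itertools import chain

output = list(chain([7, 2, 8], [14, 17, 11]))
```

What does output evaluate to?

Step 1: chain() concatenates iterables: [7, 2, 8] + [14, 17, 11].
Therefore output = [7, 2, 8, 14, 17, 11].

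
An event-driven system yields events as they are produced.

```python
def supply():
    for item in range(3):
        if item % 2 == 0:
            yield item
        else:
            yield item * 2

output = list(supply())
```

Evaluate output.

Step 1: For each item in range(3), yield item if even, else item*2:
  item=0 (even): yield 0
  item=1 (odd): yield 1*2 = 2
  item=2 (even): yield 2
Therefore output = [0, 2, 2].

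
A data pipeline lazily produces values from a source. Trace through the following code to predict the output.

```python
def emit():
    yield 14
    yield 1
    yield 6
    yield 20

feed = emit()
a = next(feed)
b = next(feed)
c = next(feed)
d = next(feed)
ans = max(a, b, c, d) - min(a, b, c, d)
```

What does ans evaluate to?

Step 1: Create generator and consume all values:
  a = next(feed) = 14
  b = next(feed) = 1
  c = next(feed) = 6
  d = next(feed) = 20
Step 2: max = 20, min = 1, ans = 20 - 1 = 19.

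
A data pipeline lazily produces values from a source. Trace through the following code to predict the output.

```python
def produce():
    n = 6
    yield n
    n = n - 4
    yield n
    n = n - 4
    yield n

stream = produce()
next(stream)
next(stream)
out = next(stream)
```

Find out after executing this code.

Step 1: Trace through generator execution:
  Yield 1: n starts at 6, yield 6
  Yield 2: n = 6 - 4 = 2, yield 2
  Yield 3: n = 2 - 4 = -2, yield -2
Step 2: First next() gets 6, second next() gets the second value, third next() yields -2.
Therefore out = -2.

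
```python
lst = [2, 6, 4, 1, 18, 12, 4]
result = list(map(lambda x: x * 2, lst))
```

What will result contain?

Step 1: Apply lambda x: x * 2 to each element:
  2 -> 4
  6 -> 12
  4 -> 8
  1 -> 2
  18 -> 36
  12 -> 24
  4 -> 8
Therefore result = [4, 12, 8, 2, 36, 24, 8].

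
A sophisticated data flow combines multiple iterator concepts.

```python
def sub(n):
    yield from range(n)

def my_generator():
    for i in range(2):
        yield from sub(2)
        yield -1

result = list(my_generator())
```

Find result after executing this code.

Step 1: For each i in range(2):
  i=0: yield from sub(2) -> [0, 1], then yield -1
  i=1: yield from sub(2) -> [0, 1], then yield -1
Therefore result = [0, 1, -1, 0, 1, -1].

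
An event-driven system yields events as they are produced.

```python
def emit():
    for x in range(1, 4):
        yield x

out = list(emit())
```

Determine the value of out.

Step 1: The generator yields each value from range(1, 4).
Step 2: list() consumes all yields: [1, 2, 3].
Therefore out = [1, 2, 3].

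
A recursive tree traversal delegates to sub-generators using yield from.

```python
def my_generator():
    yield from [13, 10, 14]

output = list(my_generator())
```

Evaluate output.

Step 1: yield from delegates to the iterable, yielding each element.
Step 2: Collected values: [13, 10, 14].
Therefore output = [13, 10, 14].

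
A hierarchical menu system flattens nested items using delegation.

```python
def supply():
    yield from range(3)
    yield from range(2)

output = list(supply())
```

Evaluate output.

Step 1: Trace yields in order:
  yield 0
  yield 1
  yield 2
  yield 0
  yield 1
Therefore output = [0, 1, 2, 0, 1].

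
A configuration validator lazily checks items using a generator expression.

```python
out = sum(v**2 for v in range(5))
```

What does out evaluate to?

Step 1: Compute v**2 for each v in range(5):
  v=0: 0**2 = 0
  v=1: 1**2 = 1
  v=2: 2**2 = 4
  v=3: 3**2 = 9
  v=4: 4**2 = 16
Step 2: sum = 0 + 1 + 4 + 9 + 16 = 30.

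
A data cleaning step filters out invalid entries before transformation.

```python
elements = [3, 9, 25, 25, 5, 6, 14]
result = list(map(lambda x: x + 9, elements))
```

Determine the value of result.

Step 1: Apply lambda x: x + 9 to each element:
  3 -> 12
  9 -> 18
  25 -> 34
  25 -> 34
  5 -> 14
  6 -> 15
  14 -> 23
Therefore result = [12, 18, 34, 34, 14, 15, 23].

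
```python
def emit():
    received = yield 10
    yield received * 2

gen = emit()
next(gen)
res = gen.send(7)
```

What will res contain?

Step 1: next(gen) advances to first yield, producing 10.
Step 2: send(7) resumes, received = 7.
Step 3: yield received * 2 = 7 * 2 = 14.
Therefore res = 14.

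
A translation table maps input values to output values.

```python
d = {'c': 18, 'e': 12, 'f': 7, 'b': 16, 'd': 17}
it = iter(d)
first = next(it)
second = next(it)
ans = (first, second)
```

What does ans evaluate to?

Step 1: iter(d) iterates over keys: ['c', 'e', 'f', 'b', 'd'].
Step 2: first = next(it) = 'c', second = next(it) = 'e'.
Therefore ans = ('c', 'e').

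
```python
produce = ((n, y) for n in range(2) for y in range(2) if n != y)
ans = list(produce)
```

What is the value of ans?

Step 1: Nested generator over range(2) x range(2) where n != y:
  (0, 0): excluded (n == y)
  (0, 1): included
  (1, 0): included
  (1, 1): excluded (n == y)
Therefore ans = [(0, 1), (1, 0)].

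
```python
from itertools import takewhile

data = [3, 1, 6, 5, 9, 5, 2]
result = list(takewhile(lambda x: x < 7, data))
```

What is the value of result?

Step 1: takewhile stops at first element >= 7:
  3 < 7: take
  1 < 7: take
  6 < 7: take
  5 < 7: take
  9 >= 7: stop
Therefore result = [3, 1, 6, 5].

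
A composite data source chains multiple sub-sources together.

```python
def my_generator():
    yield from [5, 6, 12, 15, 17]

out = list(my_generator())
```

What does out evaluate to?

Step 1: yield from delegates to the iterable, yielding each element.
Step 2: Collected values: [5, 6, 12, 15, 17].
Therefore out = [5, 6, 12, 15, 17].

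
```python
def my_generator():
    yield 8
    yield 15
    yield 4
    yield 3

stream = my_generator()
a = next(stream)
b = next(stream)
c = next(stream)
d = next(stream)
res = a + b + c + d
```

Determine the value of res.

Step 1: Create generator and consume all values:
  a = next(stream) = 8
  b = next(stream) = 15
  c = next(stream) = 4
  d = next(stream) = 3
Step 2: res = 8 + 15 + 4 + 3 = 30.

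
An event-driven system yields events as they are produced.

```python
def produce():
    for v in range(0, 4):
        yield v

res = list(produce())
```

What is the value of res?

Step 1: The generator yields each value from range(0, 4).
Step 2: list() consumes all yields: [0, 1, 2, 3].
Therefore res = [0, 1, 2, 3].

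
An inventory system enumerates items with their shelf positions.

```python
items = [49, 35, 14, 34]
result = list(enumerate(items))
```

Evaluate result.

Step 1: enumerate pairs each element with its index:
  (0, 49)
  (1, 35)
  (2, 14)
  (3, 34)
Therefore result = [(0, 49), (1, 35), (2, 14), (3, 34)].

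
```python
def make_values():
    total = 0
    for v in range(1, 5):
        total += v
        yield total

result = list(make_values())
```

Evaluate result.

Step 1: Generator accumulates running sum:
  v=1: total = 1, yield 1
  v=2: total = 3, yield 3
  v=3: total = 6, yield 6
  v=4: total = 10, yield 10
Therefore result = [1, 3, 6, 10].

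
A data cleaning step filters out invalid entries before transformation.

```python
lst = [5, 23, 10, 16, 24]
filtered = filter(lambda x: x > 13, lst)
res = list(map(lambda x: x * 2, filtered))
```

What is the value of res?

Step 1: Filter lst for elements > 13:
  5: removed
  23: kept
  10: removed
  16: kept
  24: kept
Step 2: Map x * 2 on filtered [23, 16, 24]:
  23 -> 46
  16 -> 32
  24 -> 48
Therefore res = [46, 32, 48].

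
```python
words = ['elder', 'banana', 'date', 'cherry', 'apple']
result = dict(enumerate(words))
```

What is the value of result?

Step 1: enumerate pairs indices with words:
  0 -> 'elder'
  1 -> 'banana'
  2 -> 'date'
  3 -> 'cherry'
  4 -> 'apple'
Therefore result = {0: 'elder', 1: 'banana', 2: 'date', 3: 'cherry', 4: 'apple'}.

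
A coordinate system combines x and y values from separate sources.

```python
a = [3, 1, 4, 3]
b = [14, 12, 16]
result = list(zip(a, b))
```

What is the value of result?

Step 1: zip stops at shortest (len(a)=4, len(b)=3):
  Index 0: (3, 14)
  Index 1: (1, 12)
  Index 2: (4, 16)
Step 2: Last element of a (3) has no pair, dropped.
Therefore result = [(3, 14), (1, 12), (4, 16)].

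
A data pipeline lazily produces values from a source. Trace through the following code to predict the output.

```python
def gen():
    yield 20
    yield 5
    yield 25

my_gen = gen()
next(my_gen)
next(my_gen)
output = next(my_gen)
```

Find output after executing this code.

Step 1: gen() creates a generator.
Step 2: next(my_gen) yields 20 (consumed and discarded).
Step 3: next(my_gen) yields 5 (consumed and discarded).
Step 4: next(my_gen) yields 25, assigned to output.
Therefore output = 25.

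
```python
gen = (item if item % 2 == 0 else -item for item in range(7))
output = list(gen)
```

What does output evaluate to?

Step 1: For each item in range(7), yield item if even, else -item:
  item=0: even, yield 0
  item=1: odd, yield -1
  item=2: even, yield 2
  item=3: odd, yield -3
  item=4: even, yield 4
  item=5: odd, yield -5
  item=6: even, yield 6
Therefore output = [0, -1, 2, -3, 4, -5, 6].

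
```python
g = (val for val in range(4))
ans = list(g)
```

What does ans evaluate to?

Step 1: Generator expression iterates range(4): [0, 1, 2, 3].
Step 2: list() collects all values.
Therefore ans = [0, 1, 2, 3].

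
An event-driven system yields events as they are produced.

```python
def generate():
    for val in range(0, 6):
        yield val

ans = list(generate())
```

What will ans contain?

Step 1: The generator yields each value from range(0, 6).
Step 2: list() consumes all yields: [0, 1, 2, 3, 4, 5].
Therefore ans = [0, 1, 2, 3, 4, 5].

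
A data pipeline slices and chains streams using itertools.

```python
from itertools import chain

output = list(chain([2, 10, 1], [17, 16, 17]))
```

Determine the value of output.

Step 1: chain() concatenates iterables: [2, 10, 1] + [17, 16, 17].
Therefore output = [2, 10, 1, 17, 16, 17].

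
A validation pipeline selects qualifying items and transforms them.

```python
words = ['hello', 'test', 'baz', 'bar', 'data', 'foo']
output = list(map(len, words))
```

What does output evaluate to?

Step 1: Map len() to each word:
  'hello' -> 5
  'test' -> 4
  'baz' -> 3
  'bar' -> 3
  'data' -> 4
  'foo' -> 3
Therefore output = [5, 4, 3, 3, 4, 3].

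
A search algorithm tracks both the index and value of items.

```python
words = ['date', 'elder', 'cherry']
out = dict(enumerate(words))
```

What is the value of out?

Step 1: enumerate pairs indices with words:
  0 -> 'date'
  1 -> 'elder'
  2 -> 'cherry'
Therefore out = {0: 'date', 1: 'elder', 2: 'cherry'}.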